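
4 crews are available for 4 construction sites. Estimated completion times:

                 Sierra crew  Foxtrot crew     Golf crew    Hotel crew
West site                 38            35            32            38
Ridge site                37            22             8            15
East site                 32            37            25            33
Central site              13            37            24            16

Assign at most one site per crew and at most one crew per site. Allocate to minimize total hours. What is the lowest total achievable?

Optimal: Sierra crew→Central site (13 hours), Foxtrot crew→West site (35 hours), Golf crew→East site (25 hours), Hotel crew→Ridge site (15 hours) — total 13+35+25+15 = 88 hours.
Min-entry greedy (repeatedly take the single cheapest remaining cell) gives 89 hours, worse by 1.

Minimum total: 88 hours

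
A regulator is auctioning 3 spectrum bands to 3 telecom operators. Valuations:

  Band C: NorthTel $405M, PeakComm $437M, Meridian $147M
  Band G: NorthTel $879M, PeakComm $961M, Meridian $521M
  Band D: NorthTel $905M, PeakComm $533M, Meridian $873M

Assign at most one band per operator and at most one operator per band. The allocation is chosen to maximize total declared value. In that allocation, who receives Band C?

Treat this as an assignment problem: match each operator to one band.
Optimal: NorthTel→Band C ($405M), PeakComm→Band G ($961M), Meridian→Band D ($873M) — total 405+961+873 = $2239M.
Max-entry greedy (repeatedly take the single best remaining cell) gives $2013M, worse by 226.
No other one-to-one assignment exceeds $2239M.
NorthTel's own top band is Band D ($905M), but forcing NorthTel→Band D and reassigning the rest optimally gives only $2013M — worse by 226.

NorthTel receives Band C.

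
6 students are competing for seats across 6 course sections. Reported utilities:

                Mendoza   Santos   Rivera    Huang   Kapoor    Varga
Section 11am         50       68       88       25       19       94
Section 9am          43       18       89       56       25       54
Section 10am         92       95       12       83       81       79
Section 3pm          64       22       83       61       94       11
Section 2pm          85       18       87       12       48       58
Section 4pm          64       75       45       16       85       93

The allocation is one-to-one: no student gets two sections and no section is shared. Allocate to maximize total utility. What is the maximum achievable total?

Optimal: Mendoza→Section 2pm (85 points), Santos→Section 4pm (75 points), Rivera→Section 9am (89 points), Huang→Section 10am (83 points), Kapoor→Section 3pm (94 points), Varga→Section 11am (94 points) — total 85+75+89+83+94+94 = 520 points.
Column-greedy (each section in turn goes to its best remaining student) gives 473 points, worse by 47.
Swapping Varga↔Rivera (Varga→Section 9am 54 points, Rivera→Section 11am 88 points) loses 41.

Max total: 520 points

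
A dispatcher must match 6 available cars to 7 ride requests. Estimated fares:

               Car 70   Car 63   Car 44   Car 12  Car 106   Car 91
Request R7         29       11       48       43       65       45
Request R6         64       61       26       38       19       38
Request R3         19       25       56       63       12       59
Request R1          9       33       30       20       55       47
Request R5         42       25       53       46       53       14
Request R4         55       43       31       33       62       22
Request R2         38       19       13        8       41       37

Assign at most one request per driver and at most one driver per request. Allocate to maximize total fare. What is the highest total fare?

This is a one-to-one assignment (maximum-weight bipartite matching).
Optimal: Car 70→Request R4 ($55), Car 63→Request R6 ($61), Car 44→Request R5 ($53), Car 12→Request R3 ($63), Car 106→Request R7 ($65), Car 91→Request R1 ($47) — total 55+61+53+63+65+47 = $344.
Row-greedy (each driver in turn takes its best remaining request) gives $321, worse by 23.
Next-best assignment: Car 70→Request R6, Car 63→Request R4, Car 44→Request R5, Car 12→Request R3, Car 106→Request R7, Car 91→Request R1 = $335.
Swapping Car 63↔Car 70 (Car 63→Request R4 $43, Car 70→Request R6 $64) loses 9.

Max total: $344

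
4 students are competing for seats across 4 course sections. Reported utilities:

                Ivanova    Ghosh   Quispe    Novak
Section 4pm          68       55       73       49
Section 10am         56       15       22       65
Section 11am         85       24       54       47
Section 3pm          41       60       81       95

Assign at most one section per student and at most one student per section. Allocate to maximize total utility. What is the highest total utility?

Maximum total: 286 points

Treat this as an assignment problem: match each student to one section.
Optimal: Ivanova→Section 11am (85 points), Ghosh→Section 4pm (55 points), Quispe→Section 3pm (81 points), Novak→Section 10am (65 points) — total 85+55+81+65 = 286 points.
Column-greedy (each section in turn goes to its best remaining student) gives 283 points, worse by 3.
Next-best assignment: Ivanova→Section 11am, Ghosh→Section 3pm, Quispe→Section 4pm, Novak→Section 10am = 283 points.
No other one-to-one assignment exceeds 286 points.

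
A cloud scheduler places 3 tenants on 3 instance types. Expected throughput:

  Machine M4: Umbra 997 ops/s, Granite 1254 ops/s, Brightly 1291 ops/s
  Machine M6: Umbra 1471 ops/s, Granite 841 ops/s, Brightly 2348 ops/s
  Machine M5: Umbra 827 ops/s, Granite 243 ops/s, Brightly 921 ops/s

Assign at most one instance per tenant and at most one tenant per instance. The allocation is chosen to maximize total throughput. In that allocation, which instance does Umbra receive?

Optimal: Umbra→Machine M5 (827 ops/s), Granite→Machine M4 (1254 ops/s), Brightly→Machine M6 (2348 ops/s) — total 827+1254+2348 = 4429 ops/s.
Row-greedy (each tenant in turn takes its best remaining instance) gives 3646 ops/s, worse by 783.
Checked against all permutations: 4429 ops/s is optimal.
Umbra's own top instance is Machine M6 (1471 ops/s), but forcing Umbra→Machine M6 and reassigning the rest optimally gives only 3646 ops/s — worse by 783.

Umbra receives Machine M5.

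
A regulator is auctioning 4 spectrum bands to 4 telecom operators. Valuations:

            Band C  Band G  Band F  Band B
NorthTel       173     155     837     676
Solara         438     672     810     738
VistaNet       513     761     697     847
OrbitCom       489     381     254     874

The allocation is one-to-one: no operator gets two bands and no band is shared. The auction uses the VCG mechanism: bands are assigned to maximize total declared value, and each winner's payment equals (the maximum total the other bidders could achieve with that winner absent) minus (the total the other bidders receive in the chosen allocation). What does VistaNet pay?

VistaNet pays $234M.

Efficient allocation: NorthTel→Band F ($837M), Solara→Band C ($438M), VistaNet→Band G ($761M), OrbitCom→Band B ($874M); total welfare W = $2910M.
VistaNet receives Band G at value $761M, so the others get W − 761 = $2149M.
Without VistaNet: best allocation of the remaining 3 bidders over all 4 bands is NorthTel→Band F ($837M), Solara→Band G ($672M), OrbitCom→Band B ($874M), total $2383M.
VCG payment = (others' best without VistaNet) − (others' welfare with VistaNet) = 2383 − 2149 = $234M.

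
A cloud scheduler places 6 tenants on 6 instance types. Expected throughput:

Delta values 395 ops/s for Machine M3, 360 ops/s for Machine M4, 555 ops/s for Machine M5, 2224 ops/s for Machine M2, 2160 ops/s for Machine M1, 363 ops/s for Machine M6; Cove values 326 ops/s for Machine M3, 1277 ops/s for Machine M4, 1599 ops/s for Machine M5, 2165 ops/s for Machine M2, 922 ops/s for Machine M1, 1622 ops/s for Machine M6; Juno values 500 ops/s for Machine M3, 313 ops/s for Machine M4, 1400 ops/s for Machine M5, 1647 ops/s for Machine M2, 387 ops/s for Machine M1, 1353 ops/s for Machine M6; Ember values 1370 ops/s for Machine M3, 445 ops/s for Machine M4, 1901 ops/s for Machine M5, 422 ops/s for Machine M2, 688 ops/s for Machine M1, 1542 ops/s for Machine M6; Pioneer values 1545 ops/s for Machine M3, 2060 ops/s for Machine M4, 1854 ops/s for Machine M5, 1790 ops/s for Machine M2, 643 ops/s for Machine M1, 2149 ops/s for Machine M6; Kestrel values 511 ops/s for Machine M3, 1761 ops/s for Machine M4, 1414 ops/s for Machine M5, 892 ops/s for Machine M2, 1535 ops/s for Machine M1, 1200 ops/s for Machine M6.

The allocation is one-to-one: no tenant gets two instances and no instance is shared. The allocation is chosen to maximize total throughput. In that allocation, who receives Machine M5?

Optimal: Delta→Machine M1 (2160 ops/s), Cove→Machine M2 (2165 ops/s), Juno→Machine M5 (1400 ops/s), Ember→Machine M3 (1370 ops/s), Pioneer→Machine M6 (2149 ops/s), Kestrel→Machine M4 (1761 ops/s) — total 2160+2165+1400+1370+2149+1761 = 11005 ops/s.
Row-greedy (each tenant in turn takes its best remaining instance) gives 10211 ops/s, worse by 794.
Next-best assignment: Delta→Machine M1, Cove→Machine M2, Juno→Machine M6, Ember→Machine M5, Pioneer→Machine M3, Kestrel→Machine M4 = 10885 ops/s.
Checked against all permutations: 11005 ops/s is optimal.
Juno's own top instance is Machine M2 (1647 ops/s), but forcing Juno→Machine M2 and reassigning the rest optimally gives only 10686 ops/s — worse by 319.

Juno receives Machine M5.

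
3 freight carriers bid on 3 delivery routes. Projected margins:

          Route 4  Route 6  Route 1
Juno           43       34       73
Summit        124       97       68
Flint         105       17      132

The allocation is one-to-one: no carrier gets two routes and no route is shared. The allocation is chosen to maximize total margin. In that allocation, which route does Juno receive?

Juno receives Route 6.

Optimal: Juno→Route 6 ($34k), Summit→Route 4 ($124k), Flint→Route 1 ($132k) — total 34+124+132 = $290k.
Row-greedy (each carrier in turn takes its best remaining route) gives $214k, worse by 76.
Every other assignment is strictly worse.
Juno's own top route is Route 1 ($73k), but forcing Juno→Route 1 and reassigning the rest optimally gives only $275k — worse by 15.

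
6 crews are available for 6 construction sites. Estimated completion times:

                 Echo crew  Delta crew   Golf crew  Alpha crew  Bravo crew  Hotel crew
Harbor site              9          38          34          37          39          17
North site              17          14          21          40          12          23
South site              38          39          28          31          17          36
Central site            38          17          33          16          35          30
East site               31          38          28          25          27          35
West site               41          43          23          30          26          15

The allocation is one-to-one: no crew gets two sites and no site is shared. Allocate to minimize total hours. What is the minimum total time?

Optimal: Echo crew→Harbor site (9 hours), Delta crew→North site (14 hours), Golf crew→East site (28 hours), Alpha crew→Central site (16 hours), Bravo crew→South site (17 hours), Hotel crew→West site (15 hours) — total 9+14+28+16+17+15 = 99 hours.
Row-greedy (each crew in turn takes its cheapest remaining site) gives 114 hours, worse by 15.
Next-best assignment: Echo crew→Harbor site, Delta crew→Central site, Golf crew→North site, Alpha crew→East site, Bravo crew→South site, Hotel crew→West site = 104 hours.
Every other assignment is strictly worse.

Minimum total: 99 hours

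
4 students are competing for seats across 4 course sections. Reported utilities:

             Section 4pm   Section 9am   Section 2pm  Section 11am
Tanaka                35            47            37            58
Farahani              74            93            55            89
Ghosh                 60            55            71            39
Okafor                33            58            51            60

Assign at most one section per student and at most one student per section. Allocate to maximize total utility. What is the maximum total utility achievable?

Optimal: Tanaka→Section 11am (58 points), Farahani→Section 9am (93 points), Ghosh→Section 4pm (60 points), Okafor→Section 2pm (51 points) — total 58+93+60+51 = 262 points.
Max-entry greedy (repeatedly take the single best remaining cell) gives 259 points, worse by 3.
Next-best assignment: Tanaka→Section 11am, Farahani→Section 4pm, Ghosh→Section 2pm, Okafor→Section 9am = 261 points.
Every other assignment is strictly worse.

Maximum total: 262 points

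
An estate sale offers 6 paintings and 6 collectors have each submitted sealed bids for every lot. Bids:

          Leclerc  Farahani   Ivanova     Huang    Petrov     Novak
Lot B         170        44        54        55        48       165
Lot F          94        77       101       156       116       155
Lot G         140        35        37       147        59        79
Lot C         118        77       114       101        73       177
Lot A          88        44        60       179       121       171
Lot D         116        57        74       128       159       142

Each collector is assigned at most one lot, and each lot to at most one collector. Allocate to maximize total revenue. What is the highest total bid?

Optimal: Leclerc→Lot B ($170), Farahani→Lot F ($77), Ivanova→Lot C ($114), Huang→Lot G ($147), Petrov→Lot D ($159), Novak→Lot A ($171) — total 170+77+114+147+159+171 = $838.
Next-best assignment: Leclerc→Lot G, Farahani→Lot F, Ivanova→Lot C, Huang→Lot A, Petrov→Lot D, Novak→Lot B = $834.

Max total: $838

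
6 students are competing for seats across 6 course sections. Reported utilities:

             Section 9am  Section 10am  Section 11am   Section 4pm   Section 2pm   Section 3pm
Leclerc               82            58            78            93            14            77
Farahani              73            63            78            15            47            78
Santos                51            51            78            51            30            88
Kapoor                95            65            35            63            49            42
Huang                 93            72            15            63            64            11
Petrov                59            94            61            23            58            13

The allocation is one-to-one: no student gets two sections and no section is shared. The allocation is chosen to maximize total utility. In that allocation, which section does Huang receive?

Huang receives Section 2pm.

Optimal: Leclerc→Section 4pm (93 points), Farahani→Section 11am (78 points), Santos→Section 3pm (88 points), Kapoor→Section 9am (95 points), Huang→Section 2pm (64 points), Petrov→Section 10am (94 points) — total 93+78+88+95+64+94 = 512 points.
Row-greedy (each student in turn takes its best remaining section) gives 484 points, worse by 28.
Next-best assignment: Leclerc→Section 4pm, Farahani→Section 3pm, Santos→Section 11am, Kapoor→Section 9am, Huang→Section 2pm, Petrov→Section 10am = 502 points.
Checked against all permutations: 512 points is optimal.
Huang's own top section is Section 9am (93 points), but forcing Huang→Section 9am and reassigning the rest optimally gives only 495 points — worse by 17.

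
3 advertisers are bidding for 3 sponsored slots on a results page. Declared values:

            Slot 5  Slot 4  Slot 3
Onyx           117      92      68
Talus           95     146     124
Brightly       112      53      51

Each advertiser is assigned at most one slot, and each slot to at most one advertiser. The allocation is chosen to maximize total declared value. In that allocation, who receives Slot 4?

Treat this as an assignment problem: match each advertiser to one slot.
Optimal: Onyx→Slot 4 ($92), Talus→Slot 3 ($124), Brightly→Slot 5 ($112) — total 92+124+112 = $328.
Column-greedy (each slot in turn goes to its best remaining advertiser) gives $314, worse by 14.
Swapping Brightly↔Talus (Brightly→Slot 3 $51, Talus→Slot 5 $95) loses 90.
Onyx's own top slot is Slot 5 ($117), but forcing Onyx→Slot 5 and reassigning the rest optimally gives only $314 — worse by 14.

Onyx receives Slot 4.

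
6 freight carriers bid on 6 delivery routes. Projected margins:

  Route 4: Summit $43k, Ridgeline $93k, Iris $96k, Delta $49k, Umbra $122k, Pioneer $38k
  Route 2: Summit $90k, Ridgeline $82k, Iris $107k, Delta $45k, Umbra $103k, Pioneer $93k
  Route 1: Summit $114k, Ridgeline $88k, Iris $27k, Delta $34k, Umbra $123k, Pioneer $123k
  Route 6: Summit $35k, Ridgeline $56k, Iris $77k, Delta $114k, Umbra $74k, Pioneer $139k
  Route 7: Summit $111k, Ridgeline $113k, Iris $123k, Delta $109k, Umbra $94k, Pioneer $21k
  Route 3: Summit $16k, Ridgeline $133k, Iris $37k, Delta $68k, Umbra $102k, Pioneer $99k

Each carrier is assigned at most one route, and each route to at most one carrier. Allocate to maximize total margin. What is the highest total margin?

Treat this as an assignment problem: match each carrier to one route.
Optimal: Summit→Route 1 ($114k), Ridgeline→Route 3 ($133k), Iris→Route 2 ($107k), Delta→Route 7 ($109k), Umbra→Route 4 ($122k), Pioneer→Route 6 ($139k) — total 114+133+107+109+122+139 = $724k.
Max-entry greedy (repeatedly take the single best remaining cell) gives $657k, worse by 67.
Next-best assignment: Summit→Route 7, Ridgeline→Route 3, Iris→Route 2, Delta→Route 6, Umbra→Route 4, Pioneer→Route 1 = $710k.

Maximum total: $724k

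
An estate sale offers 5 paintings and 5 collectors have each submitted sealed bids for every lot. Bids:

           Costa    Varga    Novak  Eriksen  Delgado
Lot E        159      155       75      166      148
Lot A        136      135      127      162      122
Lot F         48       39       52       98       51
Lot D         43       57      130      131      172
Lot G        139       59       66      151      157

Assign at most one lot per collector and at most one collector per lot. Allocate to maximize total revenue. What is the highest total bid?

Max total: $691

Optimal: Costa→Lot G ($139), Varga→Lot E ($155), Novak→Lot A ($127), Eriksen→Lot F ($98), Delgado→Lot D ($172) — total 139+155+127+98+172 = $691.
Row-greedy (each collector in turn takes its best remaining lot) gives $626, worse by 65.
Next-best assignment: Costa→Lot G, Varga→Lot E, Novak→Lot F, Eriksen→Lot A, Delgado→Lot D = $680.
Swapping Eriksen↔Delgado (Eriksen→Lot D $131, Delgado→Lot F $51) loses 88.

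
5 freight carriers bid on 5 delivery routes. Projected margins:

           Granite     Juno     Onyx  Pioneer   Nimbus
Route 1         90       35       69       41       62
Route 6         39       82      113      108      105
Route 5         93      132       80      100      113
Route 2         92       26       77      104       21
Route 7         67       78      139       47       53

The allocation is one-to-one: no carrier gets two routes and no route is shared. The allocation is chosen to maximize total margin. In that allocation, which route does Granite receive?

Granite receives Route 1.

Optimal: Granite→Route 1 ($90k), Juno→Route 5 ($132k), Onyx→Route 7 ($139k), Pioneer→Route 2 ($104k), Nimbus→Route 6 ($105k) — total 90+132+139+104+105 = $570k.
Max-entry greedy (repeatedly take the single best remaining cell) gives $533k, worse by 37.
Swapping Nimbus↔Juno (Nimbus→Route 5 $113k, Juno→Route 6 $82k) loses 42.
Granite's own top route is Route 5 ($93k), but forcing Granite→Route 5 and reassigning the rest optimally gives only $480k — worse by 90.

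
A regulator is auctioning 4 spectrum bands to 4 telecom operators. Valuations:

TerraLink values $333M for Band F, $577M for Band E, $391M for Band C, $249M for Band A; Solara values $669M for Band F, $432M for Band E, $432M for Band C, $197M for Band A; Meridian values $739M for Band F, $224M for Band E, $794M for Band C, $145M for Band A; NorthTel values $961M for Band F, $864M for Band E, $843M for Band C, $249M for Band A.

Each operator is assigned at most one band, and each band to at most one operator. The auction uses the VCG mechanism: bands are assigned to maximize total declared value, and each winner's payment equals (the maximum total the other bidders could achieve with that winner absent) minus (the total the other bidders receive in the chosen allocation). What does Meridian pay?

Meridian pays $307M.

Efficient allocation: TerraLink→Band A ($249M), Solara→Band F ($669M), Meridian→Band C ($794M), NorthTel→Band E ($864M); total welfare W = $2576M.
Meridian receives Band C at value $794M, so the others get W − 794 = $1782M.
Without Meridian: best allocation of the remaining 3 bidders over all 4 bands is TerraLink→Band E ($577M), Solara→Band F ($669M), NorthTel→Band C ($843M), total $2089M.
VCG payment = (others' best without Meridian) − (others' welfare with Meridian) = 2089 − 1782 = $307M.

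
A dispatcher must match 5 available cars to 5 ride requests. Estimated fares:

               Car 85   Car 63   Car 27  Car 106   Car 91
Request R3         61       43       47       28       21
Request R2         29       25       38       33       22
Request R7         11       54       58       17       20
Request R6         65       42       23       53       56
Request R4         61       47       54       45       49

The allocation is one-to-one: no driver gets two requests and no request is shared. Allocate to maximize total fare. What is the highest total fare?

This is the linear assignment problem.
Optimal: Car 85→Request R3 ($61), Car 63→Request R7 ($54), Car 27→Request R4 ($54), Car 106→Request R2 ($33), Car 91→Request R6 ($56) — total 61+54+54+33+56 = $258.
Row-greedy (each driver in turn takes its best remaining request) gives $227, worse by 31.
Next-best assignment: Car 85→Request R3, Car 63→Request R7, Car 27→Request R2, Car 106→Request R6, Car 91→Request R4 = $255.
Every other assignment is strictly worse.

Maximum total: $258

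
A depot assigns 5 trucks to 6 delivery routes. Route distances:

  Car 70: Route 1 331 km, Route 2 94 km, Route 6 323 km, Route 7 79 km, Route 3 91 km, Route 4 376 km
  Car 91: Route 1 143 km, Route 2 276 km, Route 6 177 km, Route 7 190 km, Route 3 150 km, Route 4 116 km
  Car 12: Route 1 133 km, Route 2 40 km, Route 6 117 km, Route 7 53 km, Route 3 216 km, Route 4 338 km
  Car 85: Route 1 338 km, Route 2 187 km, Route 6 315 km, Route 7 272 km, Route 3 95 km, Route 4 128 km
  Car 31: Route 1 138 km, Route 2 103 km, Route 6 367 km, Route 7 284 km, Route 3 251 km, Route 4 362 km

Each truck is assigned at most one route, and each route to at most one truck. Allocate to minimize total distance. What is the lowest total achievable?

Minimum total: 468 km

Optimal: Car 70→Route 7 (79 km), Car 91→Route 4 (116 km), Car 12→Route 2 (40 km), Car 85→Route 3 (95 km), Car 31→Route 1 (138 km) — total 79+116+40+95+138 = 468 km.
Column-greedy (each route in turn goes to its cheapest remaining truck) gives 927 km, worse by 459.
Checked against all permutations: 468 km is optimal.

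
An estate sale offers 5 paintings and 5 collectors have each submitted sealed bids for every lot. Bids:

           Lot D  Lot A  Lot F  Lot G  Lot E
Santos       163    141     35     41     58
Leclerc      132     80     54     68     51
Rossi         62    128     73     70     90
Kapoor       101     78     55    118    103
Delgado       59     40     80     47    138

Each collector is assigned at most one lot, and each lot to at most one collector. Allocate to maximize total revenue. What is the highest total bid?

Maximum total: $602

Optimal: Santos→Lot A ($141), Leclerc→Lot D ($132), Rossi→Lot F ($73), Kapoor→Lot G ($118), Delgado→Lot E ($138) — total 141+132+73+118+138 = $602.
Column-greedy (each lot in turn goes to its best remaining collector) gives $540, worse by 62.
Next-best assignment: Santos→Lot D, Leclerc→Lot F, Rossi→Lot A, Kapoor→Lot G, Delgado→Lot E = $601.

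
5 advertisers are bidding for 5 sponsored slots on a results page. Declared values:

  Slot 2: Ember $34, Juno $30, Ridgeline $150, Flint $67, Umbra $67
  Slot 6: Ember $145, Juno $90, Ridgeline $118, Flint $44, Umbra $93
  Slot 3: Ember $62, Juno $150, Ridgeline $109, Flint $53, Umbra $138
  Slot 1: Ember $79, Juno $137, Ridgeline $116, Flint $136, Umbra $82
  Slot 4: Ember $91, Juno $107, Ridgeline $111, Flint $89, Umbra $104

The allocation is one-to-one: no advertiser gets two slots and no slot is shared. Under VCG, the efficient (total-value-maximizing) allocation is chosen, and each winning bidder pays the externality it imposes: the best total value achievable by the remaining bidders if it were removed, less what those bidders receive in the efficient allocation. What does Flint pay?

Efficient allocation: Ember→Slot 6 ($145), Juno→Slot 3 ($150), Ridgeline→Slot 2 ($150), Flint→Slot 1 ($136), Umbra→Slot 4 ($104); total welfare W = $685.
Flint receives Slot 1 at value $136, so the others get W − 136 = $549.
Without Flint: best allocation of the remaining 4 bidders over all 5 slots is Ember→Slot 6 ($145), Juno→Slot 1 ($137), Ridgeline→Slot 2 ($150), Umbra→Slot 3 ($138), total $570.
VCG payment = (others' best without Flint) − (others' welfare with Flint) = 570 − 549 = $21.

Flint pays $21.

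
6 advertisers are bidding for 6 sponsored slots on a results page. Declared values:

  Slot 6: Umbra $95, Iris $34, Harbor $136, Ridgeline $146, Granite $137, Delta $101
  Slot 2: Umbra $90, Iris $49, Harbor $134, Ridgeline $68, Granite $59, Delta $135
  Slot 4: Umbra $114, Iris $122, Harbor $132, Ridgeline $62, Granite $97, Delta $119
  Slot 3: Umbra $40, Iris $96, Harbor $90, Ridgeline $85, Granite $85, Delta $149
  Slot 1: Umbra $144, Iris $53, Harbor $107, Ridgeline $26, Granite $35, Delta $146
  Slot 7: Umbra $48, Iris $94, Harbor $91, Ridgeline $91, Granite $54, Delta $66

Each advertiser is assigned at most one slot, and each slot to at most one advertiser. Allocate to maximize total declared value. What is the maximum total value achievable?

Maximum total: $777

This is a one-to-one assignment (maximum-weight bipartite matching).
Optimal: Umbra→Slot 1 ($144), Iris→Slot 4 ($122), Harbor→Slot 2 ($134), Ridgeline→Slot 7 ($91), Granite→Slot 6 ($137), Delta→Slot 3 ($149) — total 144+122+134+91+137+149 = $777.
Max-entry greedy (repeatedly take the single best remaining cell) gives $749, worse by 28.
Next-best assignment: Umbra→Slot 1, Iris→Slot 7, Harbor→Slot 2, Ridgeline→Slot 6, Granite→Slot 4, Delta→Slot 3 = $764.
Swapping Iris↔Harbor (Iris→Slot 2 $49, Harbor→Slot 4 $132) loses 75.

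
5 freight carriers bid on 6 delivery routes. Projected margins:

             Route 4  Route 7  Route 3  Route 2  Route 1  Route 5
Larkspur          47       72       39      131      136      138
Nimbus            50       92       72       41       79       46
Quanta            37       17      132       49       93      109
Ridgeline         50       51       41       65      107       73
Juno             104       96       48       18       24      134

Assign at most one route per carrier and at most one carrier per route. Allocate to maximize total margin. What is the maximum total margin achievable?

Maximum total: $596k

Treat this as an assignment problem: match each carrier to one route.
Optimal: Larkspur→Route 2 ($131k), Nimbus→Route 7 ($92k), Quanta→Route 3 ($132k), Ridgeline→Route 1 ($107k), Juno→Route 5 ($134k) — total 131+92+132+107+134 = $596k.
Next-best assignment: Larkspur→Route 5, Nimbus→Route 7, Quanta→Route 3, Ridgeline→Route 1, Juno→Route 4 = $573k.
Swapping Quanta↔Larkspur (Quanta→Route 2 $49k, Larkspur→Route 3 $39k) loses 175.
No other one-to-one assignment exceeds $596k.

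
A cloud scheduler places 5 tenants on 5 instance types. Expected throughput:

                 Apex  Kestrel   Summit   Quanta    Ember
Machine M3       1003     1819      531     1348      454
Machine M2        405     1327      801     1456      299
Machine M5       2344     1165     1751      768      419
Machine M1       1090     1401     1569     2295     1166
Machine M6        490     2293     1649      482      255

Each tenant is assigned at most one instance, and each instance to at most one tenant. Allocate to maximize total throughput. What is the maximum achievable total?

Optimal: Apex→Machine M5 (2344 ops/s), Kestrel→Machine M3 (1819 ops/s), Summit→Machine M6 (1649 ops/s), Quanta→Machine M2 (1456 ops/s), Ember→Machine M1 (1166 ops/s) — total 2344+1819+1649+1456+1166 = 8434 ops/s.
Row-greedy (each tenant in turn takes its best remaining instance) gives 8116 ops/s, worse by 318.
Swapping Quanta↔Ember (Quanta→Machine M1 2295 ops/s, Ember→Machine M2 299 ops/s) loses 28.

Maximum total: 8434 ops/s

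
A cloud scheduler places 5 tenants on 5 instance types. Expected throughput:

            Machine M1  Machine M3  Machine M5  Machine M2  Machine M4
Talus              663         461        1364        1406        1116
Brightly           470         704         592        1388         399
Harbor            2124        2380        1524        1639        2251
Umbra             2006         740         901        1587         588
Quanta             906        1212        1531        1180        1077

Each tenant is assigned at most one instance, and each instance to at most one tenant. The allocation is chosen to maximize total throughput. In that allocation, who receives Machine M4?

Talus receives Machine M4.

Treat this as an assignment problem: match each tenant to one instance.
Optimal: Talus→Machine M4 (1116 ops/s), Brightly→Machine M2 (1388 ops/s), Harbor→Machine M3 (2380 ops/s), Umbra→Machine M1 (2006 ops/s), Quanta→Machine M5 (1531 ops/s) — total 1116+1388+2380+2006+1531 = 8421 ops/s.
Column-greedy (each instance in turn goes to its best remaining tenant) gives 6686 ops/s, worse by 1735.
Checked against all permutations: 8421 ops/s is optimal.
Talus's own top instance is Machine M2 (1406 ops/s), but forcing Talus→Machine M2 and reassigning the rest optimally gives only 7898 ops/s — worse by 523.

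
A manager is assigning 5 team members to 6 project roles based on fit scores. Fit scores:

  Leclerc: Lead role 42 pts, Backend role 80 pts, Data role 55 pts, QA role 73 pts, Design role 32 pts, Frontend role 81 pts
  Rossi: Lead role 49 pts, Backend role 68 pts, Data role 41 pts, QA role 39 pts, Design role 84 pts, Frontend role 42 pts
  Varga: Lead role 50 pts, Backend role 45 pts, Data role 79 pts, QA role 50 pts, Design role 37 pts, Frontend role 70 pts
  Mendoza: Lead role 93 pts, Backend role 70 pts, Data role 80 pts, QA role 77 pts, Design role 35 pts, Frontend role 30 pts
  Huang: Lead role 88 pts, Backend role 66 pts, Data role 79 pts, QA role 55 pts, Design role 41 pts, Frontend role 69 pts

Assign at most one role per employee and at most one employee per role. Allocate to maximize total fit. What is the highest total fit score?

This is the linear assignment problem.
Optimal: Leclerc→Frontend role (81 pts), Rossi→Design role (84 pts), Varga→Data role (79 pts), Mendoza→QA role (77 pts), Huang→Lead role (88 pts) — total 81+84+79+77+88 = 409 pts.
Column-greedy (each role in turn goes to its best remaining employee) gives 391 pts, worse by 18.
Next-best assignment: Leclerc→Backend role, Rossi→Design role, Varga→Data role, Mendoza→QA role, Huang→Lead role = 408 pts.
Swapping Rossi↔Huang (Rossi→Lead role 49 pts, Huang→Design role 41 pts) loses 82.
Every other assignment is strictly worse.

Maximum total: 409 pts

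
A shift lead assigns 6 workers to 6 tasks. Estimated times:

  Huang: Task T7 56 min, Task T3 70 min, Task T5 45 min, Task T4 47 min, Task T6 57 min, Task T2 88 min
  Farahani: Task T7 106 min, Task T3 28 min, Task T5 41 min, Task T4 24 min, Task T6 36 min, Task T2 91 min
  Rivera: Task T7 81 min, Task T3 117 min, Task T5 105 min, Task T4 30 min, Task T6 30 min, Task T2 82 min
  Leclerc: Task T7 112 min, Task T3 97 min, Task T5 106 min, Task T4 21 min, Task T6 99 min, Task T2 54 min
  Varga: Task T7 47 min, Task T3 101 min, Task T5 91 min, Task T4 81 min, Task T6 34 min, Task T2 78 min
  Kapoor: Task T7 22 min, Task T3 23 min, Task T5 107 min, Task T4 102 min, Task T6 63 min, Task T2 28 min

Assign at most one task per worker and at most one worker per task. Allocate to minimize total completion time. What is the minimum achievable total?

Minimum total: 199 min

This is the linear assignment problem.
Optimal: Huang→Task T5 (45 min), Farahani→Task T3 (28 min), Rivera→Task T6 (30 min), Leclerc→Task T4 (21 min), Varga→Task T7 (47 min), Kapoor→Task T2 (28 min) — total 45+28+30+21+47+28 = 199 min.
Min-entry greedy (repeatedly take the single cheapest remaining cell) gives 224 min, worse by 25.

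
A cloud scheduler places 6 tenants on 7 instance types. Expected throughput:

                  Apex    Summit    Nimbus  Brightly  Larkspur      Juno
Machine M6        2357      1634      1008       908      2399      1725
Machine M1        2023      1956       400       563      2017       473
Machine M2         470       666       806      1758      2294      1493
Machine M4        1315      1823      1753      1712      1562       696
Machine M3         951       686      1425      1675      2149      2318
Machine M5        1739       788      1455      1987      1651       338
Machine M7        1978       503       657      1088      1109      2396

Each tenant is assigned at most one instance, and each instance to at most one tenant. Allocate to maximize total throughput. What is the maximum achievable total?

Maximum total: 12743 ops/s

Optimal: Apex→Machine M6 (2357 ops/s), Summit→Machine M1 (1956 ops/s), Nimbus→Machine M4 (1753 ops/s), Brightly→Machine M5 (1987 ops/s), Larkspur→Machine M2 (2294 ops/s), Juno→Machine M7 (2396 ops/s) — total 2357+1956+1753+1987+2294+2396 = 12743 ops/s.
Next-best assignment: Apex→Machine M6, Summit→Machine M1, Nimbus→Machine M4, Brightly→Machine M5, Larkspur→Machine M2, Juno→Machine M3 = 12665 ops/s.
Swapping Juno↔Brightly (Juno→Machine M5 338 ops/s, Brightly→Machine M7 1088 ops/s) loses 2957.
Checked against all permutations: 12743 ops/s is optimal.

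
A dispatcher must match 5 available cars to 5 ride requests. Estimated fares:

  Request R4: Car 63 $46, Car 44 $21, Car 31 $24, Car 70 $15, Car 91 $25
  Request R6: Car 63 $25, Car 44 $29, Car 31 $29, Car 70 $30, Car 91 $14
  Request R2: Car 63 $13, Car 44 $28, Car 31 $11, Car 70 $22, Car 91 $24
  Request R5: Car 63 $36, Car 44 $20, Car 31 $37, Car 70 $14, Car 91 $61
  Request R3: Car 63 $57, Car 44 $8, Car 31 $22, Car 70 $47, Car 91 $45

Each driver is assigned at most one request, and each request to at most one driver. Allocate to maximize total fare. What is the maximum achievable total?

Max total: $211

Optimal: Car 63→Request R4 ($46), Car 44→Request R2 ($28), Car 31→Request R6 ($29), Car 70→Request R3 ($47), Car 91→Request R5 ($61) — total 46+28+29+47+61 = $211.
Column-greedy (each request in turn goes to its best remaining driver) gives $187, worse by 24.
Next-best assignment: Car 63→Request R3, Car 44→Request R2, Car 31→Request R4, Car 70→Request R6, Car 91→Request R5 = $200.
Checked against all permutations: $211 is optimal.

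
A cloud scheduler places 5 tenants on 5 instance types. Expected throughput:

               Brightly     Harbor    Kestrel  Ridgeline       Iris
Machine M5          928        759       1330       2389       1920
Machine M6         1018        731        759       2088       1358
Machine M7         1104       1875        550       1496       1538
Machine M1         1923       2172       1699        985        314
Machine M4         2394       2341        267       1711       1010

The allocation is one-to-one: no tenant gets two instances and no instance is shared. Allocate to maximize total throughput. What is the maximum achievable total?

Maximum total: 9976 ops/s

Optimal: Brightly→Machine M4 (2394 ops/s), Harbor→Machine M7 (1875 ops/s), Kestrel→Machine M1 (1699 ops/s), Ridgeline→Machine M6 (2088 ops/s), Iris→Machine M5 (1920 ops/s) — total 2394+1875+1699+2088+1920 = 9976 ops/s.
Column-greedy (each instance in turn goes to its best remaining tenant) gives 7812 ops/s, worse by 2164.
Next-best assignment: Brightly→Machine M4, Harbor→Machine M7, Kestrel→Machine M1, Ridgeline→Machine M5, Iris→Machine M6 = 9715 ops/s.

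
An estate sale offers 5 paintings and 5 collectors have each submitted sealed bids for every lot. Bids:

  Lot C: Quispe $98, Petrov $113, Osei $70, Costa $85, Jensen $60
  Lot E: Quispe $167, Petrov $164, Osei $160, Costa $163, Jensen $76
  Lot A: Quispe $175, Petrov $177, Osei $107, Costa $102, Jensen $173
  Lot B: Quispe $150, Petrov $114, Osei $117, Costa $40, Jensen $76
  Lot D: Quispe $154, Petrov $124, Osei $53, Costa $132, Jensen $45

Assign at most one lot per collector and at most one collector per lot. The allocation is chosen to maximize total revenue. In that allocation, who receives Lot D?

Optimal: Quispe→Lot B ($150), Petrov→Lot C ($113), Osei→Lot E ($160), Costa→Lot D ($132), Jensen→Lot A ($173) — total 150+113+160+132+173 = $728.
Row-greedy (each collector in turn takes its best remaining lot) gives $648, worse by 80.
Next-best assignment: Quispe→Lot D, Petrov→Lot C, Osei→Lot B, Costa→Lot E, Jensen→Lot A = $720.
Swapping Jensen↔Petrov (Jensen→Lot C $60, Petrov→Lot A $177) loses 49.
No other one-to-one assignment exceeds $728.
Costa's own top lot is Lot E ($163), but forcing Costa→Lot E and reassigning the rest optimally gives only $720 — worse by 8.

Costa receives Lot D.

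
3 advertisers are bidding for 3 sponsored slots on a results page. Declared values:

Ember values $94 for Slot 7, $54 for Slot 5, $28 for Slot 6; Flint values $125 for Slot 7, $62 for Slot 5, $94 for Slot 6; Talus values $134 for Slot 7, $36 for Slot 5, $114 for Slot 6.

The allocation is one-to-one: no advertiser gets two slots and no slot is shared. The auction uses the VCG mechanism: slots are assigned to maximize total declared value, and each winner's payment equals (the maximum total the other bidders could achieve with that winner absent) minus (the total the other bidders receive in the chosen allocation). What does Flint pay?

Flint pays $40.

Efficient allocation: Ember→Slot 5 ($54), Flint→Slot 7 ($125), Talus→Slot 6 ($114); total welfare W = $293.
Flint receives Slot 7 at value $125, so the others get W − 125 = $168.
Without Flint: best allocation of the remaining 2 bidders over all 3 slots is Ember→Slot 7 ($94), Talus→Slot 6 ($114), total $208.
VCG payment = (others' best without Flint) − (others' welfare with Flint) = 208 − 168 = $40.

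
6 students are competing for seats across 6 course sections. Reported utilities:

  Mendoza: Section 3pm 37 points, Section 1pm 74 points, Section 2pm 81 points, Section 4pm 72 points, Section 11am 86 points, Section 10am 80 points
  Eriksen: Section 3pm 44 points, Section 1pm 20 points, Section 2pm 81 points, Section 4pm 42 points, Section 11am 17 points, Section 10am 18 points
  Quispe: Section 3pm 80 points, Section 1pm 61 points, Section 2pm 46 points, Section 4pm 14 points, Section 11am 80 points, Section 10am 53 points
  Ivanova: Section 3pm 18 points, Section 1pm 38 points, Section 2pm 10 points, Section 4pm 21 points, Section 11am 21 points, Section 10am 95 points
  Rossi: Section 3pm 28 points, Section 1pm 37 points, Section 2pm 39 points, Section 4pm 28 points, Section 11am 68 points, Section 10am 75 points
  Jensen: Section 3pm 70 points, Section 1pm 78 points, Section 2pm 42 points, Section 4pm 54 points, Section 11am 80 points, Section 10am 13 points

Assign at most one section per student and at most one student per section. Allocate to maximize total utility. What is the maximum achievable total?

This is the linear assignment problem.
Optimal: Mendoza→Section 4pm (72 points), Eriksen→Section 2pm (81 points), Quispe→Section 3pm (80 points), Ivanova→Section 10am (95 points), Rossi→Section 11am (68 points), Jensen→Section 1pm (78 points) — total 72+81+80+95+68+78 = 474 points.
Next-best assignment: Mendoza→Section 1pm, Eriksen→Section 2pm, Quispe→Section 3pm, Ivanova→Section 10am, Rossi→Section 11am, Jensen→Section 4pm = 452 points.
Every other assignment is strictly worse.

Maximum total: 474 points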